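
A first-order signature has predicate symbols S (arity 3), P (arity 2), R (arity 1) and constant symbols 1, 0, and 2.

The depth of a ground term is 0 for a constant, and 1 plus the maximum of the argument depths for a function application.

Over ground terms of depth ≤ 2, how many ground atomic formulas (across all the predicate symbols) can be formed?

First count ground terms of depth ≤ 2.
With no function symbols every ground term is a constant, so there are exactly 3 ground terms at every depth bound.
N_0 = 3
N_1 = 3
N_2 = 3
Explicitly: 1, 0, 2.
So |H| = 3.
For each predicate symbol, the number of ground atoms is |H| raised to its arity; summing:
  S: 3^3 = 27;  P: 3^2 = 9;  R: 3
Total ground atoms: 27 + 9 + 3 = 39.

39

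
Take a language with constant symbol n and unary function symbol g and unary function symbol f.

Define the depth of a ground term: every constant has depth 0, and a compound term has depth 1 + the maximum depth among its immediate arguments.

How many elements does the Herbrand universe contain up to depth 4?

31

Let N_k = |{terms of depth ≤ k}|. Then N_0 = 1 and N_k = 1 + N_{k-1} + N_{k-1} for k ≥ 1 (one summand per function symbol, arity giving the exponent).
N_0 = 1
N_1 = 1 + 1 + 1 = 3
N_2 = 1 + 3 + 3 = 7
N_3 = 1 + 7 + 7 = 15
N_4 = 1 + 15 + 15 = 31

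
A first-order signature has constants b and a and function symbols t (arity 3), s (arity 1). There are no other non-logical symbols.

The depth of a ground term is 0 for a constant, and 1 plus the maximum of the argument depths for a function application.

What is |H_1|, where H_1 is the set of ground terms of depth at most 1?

Let N_k count ground terms of depth at most k. Each non-constant term of depth ≤ k is some function symbol applied to depth-≤(k−1) arguments, giving N_k = 2 + N_{k-1}^3 + N_{k-1}.
N_0 = 2
N_1 = 2 + 2^3 + 2 = 12
Explicitly: b, a, t(b, b, b), t(b, b, a), t(b, a, b), t(b, a, a), t(a, b, b), t(a, b, a), t(a, a, b), t(a, a, a), s(b), s(a).

12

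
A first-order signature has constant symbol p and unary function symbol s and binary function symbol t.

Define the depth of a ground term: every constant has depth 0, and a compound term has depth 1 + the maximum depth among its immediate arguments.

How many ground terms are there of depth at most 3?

Let N_k count ground terms of depth at most k. Each non-constant term of depth ≤ k is some function symbol applied to depth-≤(k−1) arguments, giving N_k = 1 + N_{k-1} + N_{k-1}^2.
N_0 = 1
N_1 = 1 + 1 + 1^2 = 3
N_2 = 1 + 3 + 3^2 = 13
N_3 = 1 + 13 + 13^2 = 183

183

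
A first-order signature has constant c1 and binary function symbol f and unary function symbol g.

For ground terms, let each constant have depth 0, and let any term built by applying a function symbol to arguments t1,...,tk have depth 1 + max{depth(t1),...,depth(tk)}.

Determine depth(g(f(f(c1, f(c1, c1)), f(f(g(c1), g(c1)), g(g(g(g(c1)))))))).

depth(f(c1, c1)) = 1 + max(0, 0) = 1
depth(f(c1, f(c1, c1))) = 1 + max(0, 1) = 2
depth(g(c1)) = 1 + depth(c1) = 1 + 0 = 1
depth(f(g(c1), g(c1))) = 1 + max(1, 1) = 2
depth(g(g(c1))) = 1 + depth(g(c1)) = 1 + 1 = 2
depth(g(g(g(c1)))) = 1 + depth(g(g(c1))) = 1 + 2 = 3
depth(g(g(g(g(c1))))) = 1 + depth(g(g(g(c1)))) = 1 + 3 = 4
depth(f(f(g(c1), g(c1)), g(g(g(g(c1)))))) = 1 + max(2, 4) = 5
depth(f(f(c1, f(c1, c1)), f(f(g(c1), g(c1)), g(g(g(g(c1))))))) = 1 + max(2, 5) = 6
depth(g(f(f(c1, f(c1, c1)), f(f(g(c1), g(c1)), g(g(g(g(c1)))))))) = 1 + depth(f(f(c1, f(c1, c1)), f(f(g(c1), g(c1)), g(g(g(g(c1))))))) = 1 + 6 = 7

7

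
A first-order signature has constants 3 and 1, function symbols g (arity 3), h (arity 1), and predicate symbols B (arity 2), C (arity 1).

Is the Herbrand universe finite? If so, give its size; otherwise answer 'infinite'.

infinite

The signature has at least one function symbol (g, arity 3) and at least one constant (3).
Iterating g gives infinitely many distinct ground terms: 3, g(3, 3, 3), g(g(3, 3, 3), g(3, 3, 3), g(3, 3, 3)), ...
So the Herbrand universe is infinite.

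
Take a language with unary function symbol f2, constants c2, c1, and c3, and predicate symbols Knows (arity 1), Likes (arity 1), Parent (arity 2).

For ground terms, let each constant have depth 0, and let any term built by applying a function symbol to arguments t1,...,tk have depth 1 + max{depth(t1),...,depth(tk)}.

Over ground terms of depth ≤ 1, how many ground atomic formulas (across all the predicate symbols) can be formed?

First count ground terms of depth ≤ 1.
If N_k denotes the number of depth-≤k ground terms, the 3 constants give N_0 = 3, and each function symbol of arity r contributes N_{k-1}^r new terms at level k: N_k = 3 + N_{k-1}.
N_0 = 3
N_1 = 3 + 3 = 6
So |H| = 6.
A ground atom is a predicate applied to a tuple of terms from H, so the count is the sum over predicates of |H|^arity:
  Knows: 6;  Likes: 6;  Parent: 6^2 = 36
Total ground atoms: 6 + 6 + 36 = 48.

48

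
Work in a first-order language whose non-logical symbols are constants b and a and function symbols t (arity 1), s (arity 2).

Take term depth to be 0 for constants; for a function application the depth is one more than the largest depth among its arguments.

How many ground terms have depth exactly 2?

Write N_k for the number of ground terms of depth ≤ k. A term of depth ≤ k is either a constant or a function symbol applied to arguments of depth ≤ k−1, so N_k = 2 + N_{k-1} + N_{k-1}^2.
N_0 = 2
N_1 = 2 + 2 + 2^2 = 8
N_2 = 2 + 8 + 8^2 = 74
Terms of depth exactly 2: N_2 − N_1 = 74 − 8 = 66.

66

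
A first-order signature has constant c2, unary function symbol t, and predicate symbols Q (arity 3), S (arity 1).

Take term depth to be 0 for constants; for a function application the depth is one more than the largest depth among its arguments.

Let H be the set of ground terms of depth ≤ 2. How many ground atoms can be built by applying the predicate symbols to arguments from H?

First count ground terms of depth ≤ 2.
Let N_k = |{terms of depth ≤ k}|. Then N_0 = 1 and N_k = 1 + N_{k-1} for k ≥ 1 (one summand per function symbol, arity giving the exponent).
N_0 = 1
N_1 = 1 + 1 = 2
N_2 = 1 + 2 = 3
So |H| = 3.
Ground atoms are formed by filling each argument slot of a predicate with a term from H, so an r-ary predicate gives |H|^r atoms:
  Q: 3^3 = 27;  S: 3
Total ground atoms: 27 + 3 = 30.

30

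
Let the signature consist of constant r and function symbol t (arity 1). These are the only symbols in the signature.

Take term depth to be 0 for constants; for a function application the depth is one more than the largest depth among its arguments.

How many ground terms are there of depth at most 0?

If N_k denotes the number of depth-≤k ground terms, the 1 constant gives N_0 = 1, and each function symbol of arity r contributes N_{k-1}^r new terms at level k: N_k = 1 + N_{k-1}.
N_0 = 1

1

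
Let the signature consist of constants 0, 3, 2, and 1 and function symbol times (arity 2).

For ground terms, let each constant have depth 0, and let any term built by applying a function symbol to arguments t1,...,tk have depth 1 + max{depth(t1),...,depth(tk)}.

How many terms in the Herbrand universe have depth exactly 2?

Write N_k for the number of ground terms of depth ≤ k. A term of depth ≤ k is either a constant or a function symbol applied to arguments of depth ≤ k−1, so N_k = 4 + N_{k-1}^2.
N_0 = 4
N_1 = 4 + 4^2 = 20
N_2 = 4 + 20^2 = 404
Terms of depth exactly 2: N_2 − N_1 = 404 − 20 = 384.

384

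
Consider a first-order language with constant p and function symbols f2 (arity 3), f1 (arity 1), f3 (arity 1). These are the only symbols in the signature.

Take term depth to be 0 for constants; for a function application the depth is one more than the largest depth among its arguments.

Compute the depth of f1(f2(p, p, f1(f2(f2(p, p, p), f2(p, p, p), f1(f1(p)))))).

depth(f2(p, p, p)) = 1 + max(0, 0, 0) = 1
depth(f1(p)) = 1 + depth(p) = 1 + 0 = 1
depth(f1(f1(p))) = 1 + depth(f1(p)) = 1 + 1 = 2
depth(f2(f2(p, p, p), f2(p, p, p), f1(f1(p)))) = 1 + max(1, 1, 2) = 3
depth(f1(f2(f2(p, p, p), f2(p, p, p), f1(f1(p))))) = 1 + depth(f2(f2(p, p, p), f2(p, p, p), f1(f1(p)))) = 1 + 3 = 4
depth(f2(p, p, f1(f2(f2(p, p, p), f2(p, p, p), f1(f1(p)))))) = 1 + max(0, 0, 4) = 5
depth(f1(f2(p, p, f1(f2(f2(p, p, p), f2(p, p, p), f1(f1(p))))))) = 1 + depth(f2(p, p, f1(f2(f2(p, p, p), f2(p, p, p), f1(f1(p)))))) = 1 + 5 = 6

6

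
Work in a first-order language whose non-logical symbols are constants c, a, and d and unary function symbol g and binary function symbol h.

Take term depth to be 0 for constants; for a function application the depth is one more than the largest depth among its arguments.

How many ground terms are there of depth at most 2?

Let N_k count ground terms of depth at most k. Each non-constant term of depth ≤ k is some function symbol applied to depth-≤(k−1) arguments, giving N_k = 3 + N_{k-1} + N_{k-1}^2.
N_0 = 3
N_1 = 3 + 3 + 3^2 = 15
N_2 = 3 + 15 + 15^2 = 243

243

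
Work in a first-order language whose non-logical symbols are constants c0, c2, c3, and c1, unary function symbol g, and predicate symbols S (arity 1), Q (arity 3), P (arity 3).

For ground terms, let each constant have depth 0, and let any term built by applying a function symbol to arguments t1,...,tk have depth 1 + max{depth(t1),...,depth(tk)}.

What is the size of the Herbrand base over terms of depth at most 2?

3468

First count ground terms of depth ≤ 2.
Write N_k for the number of ground terms of depth ≤ k. A term of depth ≤ k is either a constant or a function symbol applied to arguments of depth ≤ k−1, so N_k = 4 + N_{k-1}.
N_0 = 4
N_1 = 4 + 4 = 8
N_2 = 4 + 8 = 12
Explicitly: c0, c2, c3, c1, g(c0), g(c2), g(c3), g(c1), g(g(c0)), g(g(c2)), g(g(c3)), g(g(c1)).
So |H| = 12.
A ground atom is a predicate applied to a tuple of terms from H, so the count is the sum over predicates of |H|^arity:
  S: 12;  Q: 12^3 = 1728;  P: 12^3 = 1728
Total ground atoms: 12 + 1728 + 1728 = 3468.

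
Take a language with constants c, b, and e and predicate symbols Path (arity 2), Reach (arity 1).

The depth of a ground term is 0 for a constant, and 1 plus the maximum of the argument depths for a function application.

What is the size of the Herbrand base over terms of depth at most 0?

12

First count ground terms of depth ≤ 0.
With no function symbols every ground term is a constant, so there are exactly 3 ground terms at every depth bound.
N_0 = 3
Explicitly: c, b, e.
So |H| = 3.
Ground atoms are formed by filling each argument slot of a predicate with a term from H, so an r-ary predicate gives |H|^r atoms:
  Path: 3^2 = 9;  Reach: 3
Total ground atoms: 9 + 3 = 12.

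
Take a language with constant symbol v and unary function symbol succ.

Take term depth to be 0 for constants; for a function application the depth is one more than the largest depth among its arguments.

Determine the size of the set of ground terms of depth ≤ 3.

Count level by level. With function symbols succ/1, the terms of depth ≤ k are the 1 constant together with each function applied to depth-≤(k−1) tuples, so N_k = 1 + N_{k-1}.
N_0 = 1
N_1 = 1 + 1 = 2
N_2 = 1 + 2 = 3
N_3 = 1 + 3 = 4
Explicitly: v, succ(v), succ(succ(v)), succ(succ(succ(v))).

4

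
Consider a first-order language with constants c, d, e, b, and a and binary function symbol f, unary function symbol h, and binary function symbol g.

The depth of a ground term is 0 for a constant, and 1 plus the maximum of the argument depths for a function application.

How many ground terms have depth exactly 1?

55

If N_k denotes the number of depth-≤k ground terms, the 5 constants give N_0 = 5, and each function symbol of arity r contributes N_{k-1}^r new terms at level k: N_k = 5 + N_{k-1}^2 + N_{k-1} + N_{k-1}^2.
N_0 = 5
N_1 = 5 + 5^2 + 5 + 5^2 = 60
Terms of depth exactly 1: N_1 − N_0 = 60 − 5 = 55.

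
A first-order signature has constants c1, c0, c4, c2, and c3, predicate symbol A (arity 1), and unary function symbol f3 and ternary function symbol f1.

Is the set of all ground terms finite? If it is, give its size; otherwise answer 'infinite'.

The signature has at least one function symbol (f3, arity 1) and at least one constant (c1).
Iterating f3 gives infinitely many distinct ground terms: c1, f3(c1), f3(f3(c1)), ...
So the Herbrand universe is infinite.

infinite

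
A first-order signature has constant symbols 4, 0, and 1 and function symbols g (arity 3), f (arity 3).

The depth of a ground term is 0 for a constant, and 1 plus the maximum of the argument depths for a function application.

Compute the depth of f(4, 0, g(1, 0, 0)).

depth(g(1, 0, 0)) = 1 + max(0, 0, 0) = 1
depth(f(4, 0, g(1, 0, 0))) = 1 + max(0, 0, 1) = 2

2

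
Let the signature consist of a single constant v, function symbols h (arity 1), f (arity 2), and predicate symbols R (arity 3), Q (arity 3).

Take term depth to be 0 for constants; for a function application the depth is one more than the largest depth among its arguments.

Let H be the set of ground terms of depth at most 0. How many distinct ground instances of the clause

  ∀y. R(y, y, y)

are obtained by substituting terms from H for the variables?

Ground terms of depth ≤ 0:
  Write N_k for the number of ground terms of depth ≤ k. A term of depth ≤ k is either a constant or a function symbol applied to arguments of depth ≤ k−1, so N_k = 1 + N_{k-1} + N_{k-1}^2.
  N_0 = 1
  Explicitly: v.
So there is exactly 1 ground term available for substitution.
The clause has 1 distinct variable (y), which appears in the body. In the free term algebra distinct substitutions yield syntactically distinct ground instances.
Number of ground instances = 1.

1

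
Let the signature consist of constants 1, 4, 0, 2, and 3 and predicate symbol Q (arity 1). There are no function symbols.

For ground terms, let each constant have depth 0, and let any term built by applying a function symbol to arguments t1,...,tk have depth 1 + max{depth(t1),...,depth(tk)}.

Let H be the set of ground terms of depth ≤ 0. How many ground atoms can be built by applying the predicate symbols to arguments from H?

First count ground terms of depth ≤ 0.
With no function symbols every ground term is a constant, so there are exactly 5 ground terms at every depth bound.
N_0 = 5
Explicitly: 1, 4, 0, 2, 3.
So |H| = 5.
Each predicate of arity r yields |H|^r ground atoms (one per choice of an r-tuple from H):
  Q: 5
Total ground atoms: 5.

5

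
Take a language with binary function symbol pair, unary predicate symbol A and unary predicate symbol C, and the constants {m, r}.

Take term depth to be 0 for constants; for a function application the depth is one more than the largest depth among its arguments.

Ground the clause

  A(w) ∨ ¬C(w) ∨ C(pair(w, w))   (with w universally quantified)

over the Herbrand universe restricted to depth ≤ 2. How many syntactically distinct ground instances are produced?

38

Ground terms of depth ≤ 2:
  Write N_k for the number of ground terms of depth ≤ k. A term of depth ≤ k is either a constant or a function symbol applied to arguments of depth ≤ k−1, so N_k = 2 + N_{k-1}^2.
  N_0 = 2
  N_1 = 2 + 2^2 = 6
  N_2 = 2 + 6^2 = 38
So there are 38 ground terms available for substitution.
The variable w ranges independently over the available ground terms, and distinct assignments produce distinct instances.
Number of ground instances = 38.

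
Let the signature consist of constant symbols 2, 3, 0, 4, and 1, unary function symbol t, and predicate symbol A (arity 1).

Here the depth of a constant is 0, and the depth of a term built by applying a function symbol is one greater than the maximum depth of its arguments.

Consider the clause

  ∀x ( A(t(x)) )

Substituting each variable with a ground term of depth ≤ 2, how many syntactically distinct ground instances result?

Ground terms of depth ≤ 2:
  Let N_k count ground terms of depth at most k. Each non-constant term of depth ≤ k is some function symbol applied to depth-≤(k−1) arguments, giving N_k = 5 + N_{k-1}.
  N_0 = 5
  N_1 = 5 + 5 = 10
  N_2 = 5 + 10 = 15
So there are 15 ground terms available for substitution.
There is 1 variable to instantiate (x),  occurring in at least one literal, so different choices give different ground instances.
Number of ground instances = 15.

15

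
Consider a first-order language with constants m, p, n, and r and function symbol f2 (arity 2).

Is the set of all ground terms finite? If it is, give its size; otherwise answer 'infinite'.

The signature has at least one function symbol (f2, arity 2) and at least one constant (m).
Iterating f2 gives infinitely many distinct ground terms: m, f2(m, m), f2(f2(m, m), f2(m, m)), ...
So the Herbrand universe is infinite.

infinite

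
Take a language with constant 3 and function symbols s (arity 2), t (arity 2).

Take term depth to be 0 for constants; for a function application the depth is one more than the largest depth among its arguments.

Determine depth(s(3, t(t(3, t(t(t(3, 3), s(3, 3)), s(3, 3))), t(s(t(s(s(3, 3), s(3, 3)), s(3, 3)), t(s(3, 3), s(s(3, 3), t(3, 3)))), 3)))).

depth(t(3, 3)) = 1 + max(0, 0) = 1
depth(s(3, 3)) = 1 + max(0, 0) = 1
depth(t(t(3, 3), s(3, 3))) = 1 + max(1, 1) = 2
depth(t(t(t(3, 3), s(3, 3)), s(3, 3))) = 1 + max(2, 1) = 3
depth(t(3, t(t(t(3, 3), s(3, 3)), s(3, 3)))) = 1 + max(0, 3) = 4
depth(s(s(3, 3), s(3, 3))) = 1 + max(1, 1) = 2
depth(t(s(s(3, 3), s(3, 3)), s(3, 3))) = 1 + max(2, 1) = 3
depth(s(s(3, 3), t(3, 3))) = 1 + max(1, 1) = 2
depth(t(s(3, 3), s(s(3, 3), t(3, 3)))) = 1 + max(1, 2) = 3
depth(s(t(s(s(3, 3), s(3, 3)), s(3, 3)), t(s(3, 3), s(s(3, 3), t(3, 3))))) = 1 + max(3, 3) = 4
depth(t(s(t(s(s(3, 3), s(3, 3)), s(3, 3)), t(s(3, 3), s(s(3, 3), t(3, 3)))), 3)) = 1 + max(4, 0) = 5
depth(t(t(3, t(t(t(3, 3), s(3, 3)), s(3, 3))), t(s(t(s(s(3, 3), s(3, 3)), s(3, 3)), t(s(3, 3), s(s(3, 3), t(3, 3)))), 3))) = 1 + max(4, 5) = 6
depth(s(3, t(t(3, t(t(t(3, 3), s(3, 3)), s(3, 3))), t(s(t(s(s(3, 3), s(3, 3)), s(3, 3)), t(s(3, 3), s(s(3, 3), t(3, 3)))), 3)))) = 1 + max(0, 6) = 7

7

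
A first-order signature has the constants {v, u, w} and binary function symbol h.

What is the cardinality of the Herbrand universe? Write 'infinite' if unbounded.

The signature has at least one function symbol (h, arity 2) and at least one constant (v).
Iterating h gives infinitely many distinct ground terms: v, h(v, v), h(h(v, v), h(v, v)), ...
So the Herbrand universe is infinite.

infinite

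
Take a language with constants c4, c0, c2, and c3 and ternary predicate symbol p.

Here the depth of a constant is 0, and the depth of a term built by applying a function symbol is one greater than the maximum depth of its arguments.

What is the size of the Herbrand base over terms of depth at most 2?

64

First count ground terms of depth ≤ 2.
With no function symbols every ground term is a constant, so there are exactly 4 ground terms at every depth bound.
N_0 = 4
N_1 = 4
N_2 = 4
So |H| = 4.
For each predicate symbol, the number of ground atoms is |H| raised to its arity; summing:
  p: 4^3 = 64
Total ground atoms: 64.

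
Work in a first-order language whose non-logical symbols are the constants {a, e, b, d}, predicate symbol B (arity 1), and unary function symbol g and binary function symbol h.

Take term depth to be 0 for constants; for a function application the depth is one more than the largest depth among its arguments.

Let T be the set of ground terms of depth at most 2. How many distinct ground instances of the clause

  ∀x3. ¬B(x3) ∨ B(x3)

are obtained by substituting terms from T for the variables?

604

Ground terms of depth ≤ 2:
  If N_k denotes the number of depth-≤k ground terms, the 4 constants give N_0 = 4, and each function symbol of arity r contributes N_{k-1}^r new terms at level k: N_k = 4 + N_{k-1} + N_{k-1}^2.
  N_0 = 4
  N_1 = 4 + 4 + 4^2 = 24
  N_2 = 4 + 24 + 24^2 = 604
So there are 604 ground terms available for substitution.
The body mentions the single quantified variable x3; since ground terms form a free algebra, no two substitutions collapse to the same formula.
Number of ground instances = 604.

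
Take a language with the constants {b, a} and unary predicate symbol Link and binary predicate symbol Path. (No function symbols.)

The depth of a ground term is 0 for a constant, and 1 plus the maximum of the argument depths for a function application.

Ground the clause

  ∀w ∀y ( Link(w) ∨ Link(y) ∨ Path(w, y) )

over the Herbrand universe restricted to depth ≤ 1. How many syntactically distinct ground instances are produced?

4

Ground terms of depth ≤ 1:
  With no function symbols every ground term is a constant, so there are exactly 2 ground terms at every depth bound.
  N_0 = 2
  N_1 = 2
  Explicitly: b, a.
So there are 2 ground terms available for substitution.
There are 2 variables to instantiate (w, y), each occurring in at least one literal, so different choices give different ground instances.
Number of ground instances = 2^2 = 4.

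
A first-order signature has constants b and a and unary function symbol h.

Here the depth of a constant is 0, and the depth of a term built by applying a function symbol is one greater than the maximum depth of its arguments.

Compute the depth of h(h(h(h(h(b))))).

5

depth(h(b)) = 1 + depth(b) = 1 + 0 = 1
depth(h(h(b))) = 1 + depth(h(b)) = 1 + 1 = 2
depth(h(h(h(b)))) = 1 + depth(h(h(b))) = 1 + 2 = 3
depth(h(h(h(h(b))))) = 1 + depth(h(h(h(b)))) = 1 + 3 = 4
depth(h(h(h(h(h(b)))))) = 1 + depth(h(h(h(h(b))))) = 1 + 4 = 5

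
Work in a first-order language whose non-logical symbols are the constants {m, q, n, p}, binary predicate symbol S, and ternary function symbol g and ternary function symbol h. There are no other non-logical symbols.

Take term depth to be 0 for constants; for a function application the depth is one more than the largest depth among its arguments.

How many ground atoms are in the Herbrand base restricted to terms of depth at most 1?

17424

First count ground terms of depth ≤ 1.
Let N_k = |{terms of depth ≤ k}|. Then N_0 = 4 and N_k = 4 + N_{k-1}^3 + N_{k-1}^3 for k ≥ 1 (one summand per function symbol, arity giving the exponent).
N_0 = 4
N_1 = 4 + 4^3 + 4^3 = 132
So |H| = 132.
Ground atoms are formed by filling each argument slot of a predicate with a term from H, so an r-ary predicate gives |H|^r atoms:
  S: 132^2 = 17424
Total ground atoms: 17424.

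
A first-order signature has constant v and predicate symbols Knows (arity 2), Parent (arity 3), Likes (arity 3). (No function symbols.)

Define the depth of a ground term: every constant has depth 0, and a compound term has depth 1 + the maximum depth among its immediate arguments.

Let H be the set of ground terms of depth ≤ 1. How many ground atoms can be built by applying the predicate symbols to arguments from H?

3

First count ground terms of depth ≤ 1.
With no function symbols every ground term is a constant, so there is exactly 1 ground term at every depth bound.
N_0 = 1
N_1 = 1
So |H| = 1.
Each predicate of arity r yields |H|^r ground atoms (one per choice of an r-tuple from H):
  Knows: 1^2 = 1;  Parent: 1^3 = 1;  Likes: 1^3 = 1
Total ground atoms: 1 + 1 + 1 = 3.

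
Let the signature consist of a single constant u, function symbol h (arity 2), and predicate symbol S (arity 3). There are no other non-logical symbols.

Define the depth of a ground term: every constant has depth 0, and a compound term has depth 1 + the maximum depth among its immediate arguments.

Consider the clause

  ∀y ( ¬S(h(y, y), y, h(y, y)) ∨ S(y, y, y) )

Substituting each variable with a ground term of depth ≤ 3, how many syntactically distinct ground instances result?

Ground terms of depth ≤ 3:
  Count level by level. With function symbols h/2, the terms of depth ≤ k are the 1 constant together with each function applied to depth-≤(k−1) tuples, so N_k = 1 + N_{k-1}^2.
  N_0 = 1
  N_1 = 1 + 1^2 = 2
  N_2 = 1 + 2^2 = 5
  N_3 = 1 + 5^2 = 26
So there are 26 ground terms available for substitution.
There is 1 variable to instantiate (y),  occurring in at least one literal, so different choices give different ground instances.
Number of ground instances = 26.

26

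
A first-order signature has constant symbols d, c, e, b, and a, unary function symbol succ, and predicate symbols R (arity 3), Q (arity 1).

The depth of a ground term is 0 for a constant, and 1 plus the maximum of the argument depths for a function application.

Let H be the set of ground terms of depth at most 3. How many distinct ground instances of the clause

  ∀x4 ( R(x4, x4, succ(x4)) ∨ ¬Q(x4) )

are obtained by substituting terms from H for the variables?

20

Ground terms of depth ≤ 3:
  If N_k denotes the number of depth-≤k ground terms, the 5 constants give N_0 = 5, and each function symbol of arity r contributes N_{k-1}^r new terms at level k: N_k = 5 + N_{k-1}.
  N_0 = 5
  N_1 = 5 + 5 = 10
  N_2 = 5 + 10 = 15
  N_3 = 5 + 15 = 20
So there are 20 ground terms available for substitution.
The variable x4 ranges independently over the available ground terms, and distinct assignments produce distinct instances.
Number of ground instances = 20.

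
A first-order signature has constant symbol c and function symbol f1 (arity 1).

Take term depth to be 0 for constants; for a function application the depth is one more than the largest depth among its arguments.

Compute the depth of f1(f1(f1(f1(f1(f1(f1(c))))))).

depth(f1(c)) = 1 + depth(c) = 1 + 0 = 1
depth(f1(f1(c))) = 1 + depth(f1(c)) = 1 + 1 = 2
depth(f1(f1(f1(c)))) = 1 + depth(f1(f1(c))) = 1 + 2 = 3
depth(f1(f1(f1(f1(c))))) = 1 + depth(f1(f1(f1(c)))) = 1 + 3 = 4
depth(f1(f1(f1(f1(f1(c)))))) = 1 + depth(f1(f1(f1(f1(c))))) = 1 + 4 = 5
depth(f1(f1(f1(f1(f1(f1(c))))))) = 1 + depth(f1(f1(f1(f1(f1(c)))))) = 1 + 5 = 6
depth(f1(f1(f1(f1(f1(f1(f1(c)))))))) = 1 + depth(f1(f1(f1(f1(f1(f1(c))))))) = 1 + 6 = 7

7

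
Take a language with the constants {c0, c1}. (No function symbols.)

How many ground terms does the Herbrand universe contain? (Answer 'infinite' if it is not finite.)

There are no function symbols, so every ground term is one of the 2 constants.
The Herbrand universe is {c0, c1}, which is finite with 2 elements.

2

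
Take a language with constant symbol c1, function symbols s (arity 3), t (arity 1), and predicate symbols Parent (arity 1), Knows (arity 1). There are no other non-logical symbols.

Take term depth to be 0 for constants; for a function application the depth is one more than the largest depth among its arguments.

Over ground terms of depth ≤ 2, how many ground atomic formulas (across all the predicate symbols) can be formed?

62

First count ground terms of depth ≤ 2.
Write N_k for the number of ground terms of depth ≤ k. A term of depth ≤ k is either a constant or a function symbol applied to arguments of depth ≤ k−1, so N_k = 1 + N_{k-1}^3 + N_{k-1}.
N_0 = 1
N_1 = 1 + 1^3 + 1 = 3
N_2 = 1 + 3^3 + 3 = 31
So |H| = 31.
A ground atom is a predicate applied to a tuple of terms from H, so the count is the sum over predicates of |H|^arity:
  Parent: 31;  Knows: 31
Total ground atoms: 31 + 31 = 62.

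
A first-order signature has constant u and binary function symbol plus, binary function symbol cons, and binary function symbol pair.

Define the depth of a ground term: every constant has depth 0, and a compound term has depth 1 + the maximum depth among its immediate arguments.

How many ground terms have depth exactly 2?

45

Let N_k count ground terms of depth at most k. Each non-constant term of depth ≤ k is some function symbol applied to depth-≤(k−1) arguments, giving N_k = 1 + N_{k-1}^2 + N_{k-1}^2 + N_{k-1}^2.
N_0 = 1
N_1 = 1 + 1^2 + 1^2 + 1^2 = 4
N_2 = 1 + 4^2 + 4^2 + 4^2 = 49
Terms of depth exactly 2: N_2 − N_1 = 49 − 4 = 45.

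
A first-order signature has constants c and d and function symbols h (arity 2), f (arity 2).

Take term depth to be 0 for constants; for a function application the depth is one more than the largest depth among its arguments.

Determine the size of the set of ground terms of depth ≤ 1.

10

Let N_k = |{terms of depth ≤ k}|. Then N_0 = 2 and N_k = 2 + N_{k-1}^2 + N_{k-1}^2 for k ≥ 1 (one summand per function symbol, arity giving the exponent).
N_0 = 2
N_1 = 2 + 2^2 + 2^2 = 10
Explicitly: c, d, h(c, c), h(c, d), h(d, c), h(d, d), f(c, c), f(c, d), f(d, c), f(d, d).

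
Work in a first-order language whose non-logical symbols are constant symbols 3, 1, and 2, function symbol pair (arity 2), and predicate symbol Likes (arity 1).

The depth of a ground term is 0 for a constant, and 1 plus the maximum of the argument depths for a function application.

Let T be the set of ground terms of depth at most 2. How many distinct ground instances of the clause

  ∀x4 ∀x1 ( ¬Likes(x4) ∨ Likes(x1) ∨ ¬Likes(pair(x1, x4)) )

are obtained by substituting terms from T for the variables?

Ground terms of depth ≤ 2:
  If N_k denotes the number of depth-≤k ground terms, the 3 constants give N_0 = 3, and each function symbol of arity r contributes N_{k-1}^r new terms at level k: N_k = 3 + N_{k-1}^2.
  N_0 = 3
  N_1 = 3 + 3^2 = 12
  N_2 = 3 + 12^2 = 147
So there are 147 ground terms available for substitution.
Each of x4, x1 ranges independently over the available ground terms, and distinct assignments produce distinct instances.
Number of ground instances = 147^2 = 21609.

21609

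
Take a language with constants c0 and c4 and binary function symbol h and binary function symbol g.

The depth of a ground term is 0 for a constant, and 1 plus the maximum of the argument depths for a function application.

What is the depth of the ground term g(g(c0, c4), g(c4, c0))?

2

depth(g(c0, c4)) = 1 + max(0, 0) = 1
depth(g(c4, c0)) = 1 + max(0, 0) = 1
depth(g(g(c0, c4), g(c4, c0))) = 1 + max(1, 1) = 2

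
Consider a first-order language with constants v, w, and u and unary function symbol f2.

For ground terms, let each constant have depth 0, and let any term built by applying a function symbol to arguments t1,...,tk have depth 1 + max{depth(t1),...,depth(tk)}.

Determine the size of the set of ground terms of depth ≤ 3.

Let N_k count ground terms of depth at most k. Each non-constant term of depth ≤ k is some function symbol applied to depth-≤(k−1) arguments, giving N_k = 3 + N_{k-1}.
N_0 = 3
N_1 = 3 + 3 = 6
N_2 = 3 + 6 = 9
N_3 = 3 + 9 = 12

12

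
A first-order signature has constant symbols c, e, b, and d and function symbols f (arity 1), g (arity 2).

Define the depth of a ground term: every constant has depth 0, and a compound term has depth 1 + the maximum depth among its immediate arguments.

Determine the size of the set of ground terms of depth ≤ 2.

604

If N_k denotes the number of depth-≤k ground terms, the 4 constants give N_0 = 4, and each function symbol of arity r contributes N_{k-1}^r new terms at level k: N_k = 4 + N_{k-1} + N_{k-1}^2.
N_0 = 4
N_1 = 4 + 4 + 4^2 = 24
N_2 = 4 + 24 + 24^2 = 604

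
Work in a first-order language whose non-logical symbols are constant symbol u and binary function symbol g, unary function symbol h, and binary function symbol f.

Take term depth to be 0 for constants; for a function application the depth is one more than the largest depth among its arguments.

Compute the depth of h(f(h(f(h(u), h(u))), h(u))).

5

depth(h(u)) = 1 + depth(u) = 1 + 0 = 1
depth(f(h(u), h(u))) = 1 + max(1, 1) = 2
depth(h(f(h(u), h(u)))) = 1 + depth(f(h(u), h(u))) = 1 + 2 = 3
depth(f(h(f(h(u), h(u))), h(u))) = 1 + max(3, 1) = 4
depth(h(f(h(f(h(u), h(u))), h(u)))) = 1 + depth(f(h(f(h(u), h(u))), h(u))) = 1 + 4 = 5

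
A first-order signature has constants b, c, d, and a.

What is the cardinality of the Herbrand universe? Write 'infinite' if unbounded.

There are no function symbols, so every ground term is one of the 4 constants.
The Herbrand universe is {b, c, d, a}, which is finite with 4 elements.

4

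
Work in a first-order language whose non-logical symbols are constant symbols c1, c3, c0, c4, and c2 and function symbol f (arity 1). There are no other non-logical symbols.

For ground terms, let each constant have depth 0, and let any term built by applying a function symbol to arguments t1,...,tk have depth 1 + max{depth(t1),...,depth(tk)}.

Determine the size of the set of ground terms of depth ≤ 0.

5

Let N_k = |{terms of depth ≤ k}|. Then N_0 = 5 and N_k = 5 + N_{k-1} for k ≥ 1 (one summand per function symbol, arity giving the exponent).
N_0 = 5
Explicitly: c1, c3, c0, c4, c2.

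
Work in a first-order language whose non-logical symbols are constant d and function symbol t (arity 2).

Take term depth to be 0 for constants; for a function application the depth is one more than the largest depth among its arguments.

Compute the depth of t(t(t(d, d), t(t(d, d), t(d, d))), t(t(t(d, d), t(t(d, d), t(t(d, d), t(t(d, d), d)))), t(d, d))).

depth(t(d, d)) = 1 + max(0, 0) = 1
depth(t(t(d, d), t(d, d))) = 1 + max(1, 1) = 2
depth(t(t(d, d), t(t(d, d), t(d, d)))) = 1 + max(1, 2) = 3
depth(t(t(d, d), d)) = 1 + max(1, 0) = 2
depth(t(t(d, d), t(t(d, d), d))) = 1 + max(1, 2) = 3
depth(t(t(d, d), t(t(d, d), t(t(d, d), d)))) = 1 + max(1, 3) = 4
depth(t(t(d, d), t(t(d, d), t(t(d, d), t(t(d, d), d))))) = 1 + max(1, 4) = 5
depth(t(t(t(d, d), t(t(d, d), t(t(d, d), t(t(d, d), d)))), t(d, d))) = 1 + max(5, 1) = 6
depth(t(t(t(d, d), t(t(d, d), t(d, d))), t(t(t(d, d), t(t(d, d), t(t(d, d), t(t(d, d), d)))), t(d, d)))) = 1 + max(3, 6) = 7

7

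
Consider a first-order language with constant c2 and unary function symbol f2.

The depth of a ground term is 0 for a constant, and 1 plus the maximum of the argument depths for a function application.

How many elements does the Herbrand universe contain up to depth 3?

4

If N_k denotes the number of depth-≤k ground terms, the 1 constant gives N_0 = 1, and each function symbol of arity r contributes N_{k-1}^r new terms at level k: N_k = 1 + N_{k-1}.
N_0 = 1
N_1 = 1 + 1 = 2
N_2 = 1 + 2 = 3
N_3 = 1 + 3 = 4
Explicitly: c2, f2(c2), f2(f2(c2)), f2(f2(f2(c2))).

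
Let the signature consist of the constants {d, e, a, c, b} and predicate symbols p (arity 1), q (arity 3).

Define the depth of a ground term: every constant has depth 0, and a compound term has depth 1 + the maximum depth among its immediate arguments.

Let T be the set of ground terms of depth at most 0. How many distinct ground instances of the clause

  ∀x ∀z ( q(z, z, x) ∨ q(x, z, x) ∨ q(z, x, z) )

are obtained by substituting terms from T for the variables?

25

Ground terms of depth ≤ 0:
  With no function symbols every ground term is a constant, so there are exactly 5 ground terms at every depth bound.
  N_0 = 5
  Explicitly: d, e, a, c, b.
So there are 5 ground terms available for substitution.
Each of x, z ranges independently over the available ground terms, and distinct assignments produce distinct instances.
Number of ground instances = 5^2 = 25.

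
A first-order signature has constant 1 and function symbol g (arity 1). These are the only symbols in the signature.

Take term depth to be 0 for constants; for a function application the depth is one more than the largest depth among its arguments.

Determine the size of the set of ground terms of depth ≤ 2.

3

If N_k denotes the number of depth-≤k ground terms, the 1 constant gives N_0 = 1, and each function symbol of arity r contributes N_{k-1}^r new terms at level k: N_k = 1 + N_{k-1}.
N_0 = 1
N_1 = 1 + 1 = 2
N_2 = 1 + 2 = 3
Explicitly: 1, g(1), g(g(1)).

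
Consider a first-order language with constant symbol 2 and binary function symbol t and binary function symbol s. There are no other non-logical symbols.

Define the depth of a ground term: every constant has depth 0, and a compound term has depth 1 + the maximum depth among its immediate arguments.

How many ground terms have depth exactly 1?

2

If N_k denotes the number of depth-≤k ground terms, the 1 constant gives N_0 = 1, and each function symbol of arity r contributes N_{k-1}^r new terms at level k: N_k = 1 + N_{k-1}^2 + N_{k-1}^2.
N_0 = 1
N_1 = 1 + 1^2 + 1^2 = 3
Terms of depth exactly 1: N_1 − N_0 = 3 − 1 = 2.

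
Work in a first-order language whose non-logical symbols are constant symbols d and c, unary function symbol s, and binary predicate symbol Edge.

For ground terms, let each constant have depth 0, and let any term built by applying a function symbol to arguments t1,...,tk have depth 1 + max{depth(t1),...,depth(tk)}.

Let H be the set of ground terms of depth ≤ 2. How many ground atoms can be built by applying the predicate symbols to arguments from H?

36

First count ground terms of depth ≤ 2.
Let N_k = |{terms of depth ≤ k}|. Then N_0 = 2 and N_k = 2 + N_{k-1} for k ≥ 1 (one summand per function symbol, arity giving the exponent).
N_0 = 2
N_1 = 2 + 2 = 4
N_2 = 2 + 4 = 6
Explicitly: d, c, s(d), s(c), s(s(d)), s(s(c)).
So |H| = 6.
A ground atom is a predicate applied to a tuple of terms from H, so the count is the sum over predicates of |H|^arity:
  Edge: 6^2 = 36
Total ground atoms: 36.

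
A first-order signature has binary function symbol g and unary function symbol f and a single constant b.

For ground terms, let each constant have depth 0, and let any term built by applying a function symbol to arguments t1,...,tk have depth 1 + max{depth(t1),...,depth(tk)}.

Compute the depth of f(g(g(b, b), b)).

3

depth(g(b, b)) = 1 + max(0, 0) = 1
depth(g(g(b, b), b)) = 1 + max(1, 0) = 2
depth(f(g(g(b, b), b))) = 1 + depth(g(g(b, b), b)) = 1 + 2 = 3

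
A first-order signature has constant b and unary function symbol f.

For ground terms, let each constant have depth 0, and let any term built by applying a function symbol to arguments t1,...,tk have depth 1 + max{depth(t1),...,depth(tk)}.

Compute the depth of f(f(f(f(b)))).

4

depth(f(b)) = 1 + depth(b) = 1 + 0 = 1
depth(f(f(b))) = 1 + depth(f(b)) = 1 + 1 = 2
depth(f(f(f(b)))) = 1 + depth(f(f(b))) = 1 + 2 = 3
depth(f(f(f(f(b))))) = 1 + depth(f(f(f(b)))) = 1 + 3 = 4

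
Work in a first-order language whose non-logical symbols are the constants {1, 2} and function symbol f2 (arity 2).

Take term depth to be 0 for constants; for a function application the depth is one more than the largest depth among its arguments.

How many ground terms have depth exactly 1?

Let N_k count ground terms of depth at most k. Each non-constant term of depth ≤ k is some function symbol applied to depth-≤(k−1) arguments, giving N_k = 2 + N_{k-1}^2.
N_0 = 2
N_1 = 2 + 2^2 = 6
Terms of depth exactly 1: N_1 − N_0 = 6 − 2 = 4.

4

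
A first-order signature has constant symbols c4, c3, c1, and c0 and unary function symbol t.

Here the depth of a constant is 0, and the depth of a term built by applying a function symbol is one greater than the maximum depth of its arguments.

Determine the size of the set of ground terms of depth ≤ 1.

8

Count level by level. With function symbols t/1, the terms of depth ≤ k are the 4 constants together with each function applied to depth-≤(k−1) tuples, so N_k = 4 + N_{k-1}.
N_0 = 4
N_1 = 4 + 4 = 8
Explicitly: c4, c3, c1, c0, t(c4), t(c3), t(c1), t(c0).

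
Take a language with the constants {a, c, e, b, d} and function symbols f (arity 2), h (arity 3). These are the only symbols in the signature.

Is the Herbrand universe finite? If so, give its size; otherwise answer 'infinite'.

The signature has at least one function symbol (f, arity 2) and at least one constant (a).
Iterating f gives infinitely many distinct ground terms: a, f(a, a), f(f(a, a), f(a, a)), ...
So the Herbrand universe is infinite.

infinite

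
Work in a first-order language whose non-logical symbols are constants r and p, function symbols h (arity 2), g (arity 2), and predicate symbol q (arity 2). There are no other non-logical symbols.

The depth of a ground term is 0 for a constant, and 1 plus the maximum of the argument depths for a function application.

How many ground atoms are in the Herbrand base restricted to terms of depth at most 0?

First count ground terms of depth ≤ 0.
Let N_k = |{terms of depth ≤ k}|. Then N_0 = 2 and N_k = 2 + N_{k-1}^2 + N_{k-1}^2 for k ≥ 1 (one summand per function symbol, arity giving the exponent).
N_0 = 2
Explicitly: r, p.
So |H| = 2.
A ground atom is a predicate applied to a tuple of terms from H, so the count is the sum over predicates of |H|^arity:
  q: 2^2 = 4
Total ground atoms: 4.

4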